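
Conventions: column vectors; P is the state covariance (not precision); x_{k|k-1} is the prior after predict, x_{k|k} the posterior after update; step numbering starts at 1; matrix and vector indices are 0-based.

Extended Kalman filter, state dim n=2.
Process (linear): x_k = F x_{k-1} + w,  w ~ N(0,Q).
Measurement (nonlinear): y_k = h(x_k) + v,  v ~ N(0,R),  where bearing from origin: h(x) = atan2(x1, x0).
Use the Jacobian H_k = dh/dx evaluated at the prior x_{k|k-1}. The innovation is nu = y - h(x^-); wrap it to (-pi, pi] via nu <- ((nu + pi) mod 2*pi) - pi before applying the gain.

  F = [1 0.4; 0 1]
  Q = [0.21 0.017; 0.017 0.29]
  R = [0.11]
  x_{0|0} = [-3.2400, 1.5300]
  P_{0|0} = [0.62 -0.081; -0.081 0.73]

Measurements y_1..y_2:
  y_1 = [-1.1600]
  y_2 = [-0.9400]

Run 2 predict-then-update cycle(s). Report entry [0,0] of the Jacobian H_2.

step 1: x^-=[-2.6280, 1.5300]  P^-=[0.8820 0.2280; 0.2280 1.0200]  H_jac=[-0.1655 -0.2842]  S=[0.2380]  K=[-0.8855; -1.3767]  nu=[2.5088]  x^+=[-4.8496, -1.9238]  P^+=[0.6954 -0.0621; -0.0621 0.5690]
step 2: x^-=[-5.6191, -1.9238]  P^-=[0.9468 0.1825; 0.1825 0.8590]  H_jac=[0.0545 -0.1593]  S=[0.1314]  K=[0.1716; -0.9653]  nu=[1.8717]  x^+=[-5.2979, -3.7306]  P^+=[0.9429 0.2043; 0.2043 0.7365]

H_jac[0,0] = 0.0545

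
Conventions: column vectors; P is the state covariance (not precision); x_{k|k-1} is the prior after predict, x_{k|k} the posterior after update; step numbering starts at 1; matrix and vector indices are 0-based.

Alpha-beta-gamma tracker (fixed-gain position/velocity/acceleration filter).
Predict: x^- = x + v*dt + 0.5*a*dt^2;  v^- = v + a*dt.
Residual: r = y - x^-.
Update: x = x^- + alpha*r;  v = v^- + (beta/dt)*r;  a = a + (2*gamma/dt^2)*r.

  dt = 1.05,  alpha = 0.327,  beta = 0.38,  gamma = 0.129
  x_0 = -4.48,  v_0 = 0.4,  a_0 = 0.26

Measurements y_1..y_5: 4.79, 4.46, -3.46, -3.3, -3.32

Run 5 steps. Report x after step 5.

step 1: x_pred=-3.9167  r=8.7067  x^+=-1.0696  v^+=3.8240  a^+=2.2975
step 2: x_pred=4.2121  r=0.2479  x^+=4.2932  v^+=6.3261  a^+=2.3555
step 3: x_pred=12.2340  r=-15.6940  x^+=7.1021  v^+=3.1196  a^+=-1.3171
step 4: x_pred=9.6516  r=-12.9516  x^+=5.4164  v^+=-2.9506  a^+=-4.3480
step 5: x_pred=-0.0785  r=-3.2415  x^+=-1.1385  v^+=-8.6891  a^+=-5.1065

x_post = -1.1385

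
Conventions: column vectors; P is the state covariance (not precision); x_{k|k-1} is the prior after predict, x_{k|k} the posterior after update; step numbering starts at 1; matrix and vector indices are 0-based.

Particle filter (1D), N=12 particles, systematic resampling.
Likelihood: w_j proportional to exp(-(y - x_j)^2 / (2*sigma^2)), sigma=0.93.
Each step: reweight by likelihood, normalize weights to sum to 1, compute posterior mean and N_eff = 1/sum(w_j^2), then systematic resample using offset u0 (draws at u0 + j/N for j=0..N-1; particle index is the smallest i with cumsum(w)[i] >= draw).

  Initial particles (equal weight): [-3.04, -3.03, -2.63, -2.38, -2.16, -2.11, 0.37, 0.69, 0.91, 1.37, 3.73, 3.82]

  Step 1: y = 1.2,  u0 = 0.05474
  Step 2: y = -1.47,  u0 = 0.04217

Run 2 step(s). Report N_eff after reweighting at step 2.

N_eff = 6.9513

step 1: w=[0.0000, 0.0000, 0.0001, 0.0002, 0.0004, 0.0005, 0.1910, 0.2447, 0.2709, 0.2797, 0.0070, 0.0054]  mean=0.9135  Neff=4.0303  idx=[6, 6, 7, 7, 7, 8, 8, 8, 9, 9, 9, 9]
step 2: w=[0.2221, 0.2221, 0.1060, 0.1060, 0.1060, 0.0595, 0.0595, 0.0595, 0.0148, 0.0148, 0.0148, 0.0148]  mean=0.6275  Neff=6.9513  idx=[0, 0, 0, 1, 1, 2, 2, 3, 4, 5, 6, 9]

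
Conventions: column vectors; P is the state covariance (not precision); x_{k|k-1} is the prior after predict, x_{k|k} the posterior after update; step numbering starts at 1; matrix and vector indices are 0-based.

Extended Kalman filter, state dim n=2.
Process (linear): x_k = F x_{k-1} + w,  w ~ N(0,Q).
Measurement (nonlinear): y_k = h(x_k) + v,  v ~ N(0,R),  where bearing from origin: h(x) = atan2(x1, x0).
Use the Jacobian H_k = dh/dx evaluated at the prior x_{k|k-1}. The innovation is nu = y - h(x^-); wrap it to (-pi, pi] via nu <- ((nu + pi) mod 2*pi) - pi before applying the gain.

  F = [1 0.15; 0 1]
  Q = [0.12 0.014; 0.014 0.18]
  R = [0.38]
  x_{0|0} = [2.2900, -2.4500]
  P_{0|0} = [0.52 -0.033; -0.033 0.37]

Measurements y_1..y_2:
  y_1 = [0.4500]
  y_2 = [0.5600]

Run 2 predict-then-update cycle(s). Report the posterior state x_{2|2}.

x_post = [2.6521, -1.5571]

step 1: x^-=[1.9225, -2.4500]  P^-=[0.6384 0.0365; 0.0365 0.5500]  H_jac=[0.2526 0.1982]  S=[0.4460]  K=[0.3778; 0.2651]  nu=[1.3555]  x^+=[2.4346, -2.0906]  P^+=[0.5748 -0.0082; -0.0082 0.5187]
step 2: x^-=[2.1210, -2.0906]  P^-=[0.7040 0.0836; 0.0836 0.6987]  H_jac=[0.2357 0.2391]  S=[0.4685]  K=[0.3969; 0.3987]  nu=[1.3382]  x^+=[2.6521, -1.5571]  P^+=[0.6302 0.0095; 0.0095 0.6242]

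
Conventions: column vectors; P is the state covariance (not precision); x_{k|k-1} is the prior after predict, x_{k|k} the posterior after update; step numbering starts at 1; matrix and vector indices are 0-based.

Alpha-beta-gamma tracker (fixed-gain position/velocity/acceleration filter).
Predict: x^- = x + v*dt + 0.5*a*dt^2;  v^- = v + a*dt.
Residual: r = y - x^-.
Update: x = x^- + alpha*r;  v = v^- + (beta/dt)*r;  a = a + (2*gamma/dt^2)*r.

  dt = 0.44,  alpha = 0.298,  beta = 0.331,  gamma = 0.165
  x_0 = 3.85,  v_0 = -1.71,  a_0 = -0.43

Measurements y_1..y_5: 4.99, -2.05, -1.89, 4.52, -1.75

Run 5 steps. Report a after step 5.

a_post = 10.0501

step 1: x_pred=3.0560  r=1.9340  x^+=3.6323  v^+=-0.4443  a^+=2.8666
step 2: x_pred=3.7143  r=-5.7643  x^+=1.9966  v^+=-3.5193  a^+=-6.9589
step 3: x_pred=-0.2256  r=-1.6644  x^+=-0.7216  v^+=-7.8333  a^+=-9.7960
step 4: x_pred=-5.1165  r=9.6365  x^+=-2.2448  v^+=-4.8943  a^+=6.6298
step 5: x_pred=-3.7565  r=2.0065  x^+=-3.1586  v^+=-0.4677  a^+=10.0501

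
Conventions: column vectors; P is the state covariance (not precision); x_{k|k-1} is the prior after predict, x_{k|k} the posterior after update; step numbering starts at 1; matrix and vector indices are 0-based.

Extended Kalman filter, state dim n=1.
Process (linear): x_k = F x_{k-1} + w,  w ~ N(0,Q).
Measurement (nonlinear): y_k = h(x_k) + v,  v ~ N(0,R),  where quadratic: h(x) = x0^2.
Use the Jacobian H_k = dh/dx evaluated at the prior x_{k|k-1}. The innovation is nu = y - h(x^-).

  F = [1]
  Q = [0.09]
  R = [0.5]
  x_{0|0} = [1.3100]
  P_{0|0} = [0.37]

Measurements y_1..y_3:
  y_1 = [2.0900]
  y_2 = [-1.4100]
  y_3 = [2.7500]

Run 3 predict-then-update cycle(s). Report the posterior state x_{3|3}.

step 1: x^-=[1.3100]  P^-=[0.4600]  H_jac=[2.6200]  S=[3.6576]  K=[0.3295]  nu=[0.3739]  x^+=[1.4332]  P^+=[0.0629]
step 2: x^-=[1.4332]  P^-=[0.1529]  H_jac=[2.8664]  S=[1.7561]  K=[0.2495]  nu=[-3.4641]  x^+=[0.5688]  P^+=[0.0435]
step 3: x^-=[0.5688]  P^-=[0.1335]  H_jac=[1.1376]  S=[0.6728]  K=[0.2258]  nu=[2.4265]  x^+=[1.1166]  P^+=[0.0992]

x_post = [1.1166]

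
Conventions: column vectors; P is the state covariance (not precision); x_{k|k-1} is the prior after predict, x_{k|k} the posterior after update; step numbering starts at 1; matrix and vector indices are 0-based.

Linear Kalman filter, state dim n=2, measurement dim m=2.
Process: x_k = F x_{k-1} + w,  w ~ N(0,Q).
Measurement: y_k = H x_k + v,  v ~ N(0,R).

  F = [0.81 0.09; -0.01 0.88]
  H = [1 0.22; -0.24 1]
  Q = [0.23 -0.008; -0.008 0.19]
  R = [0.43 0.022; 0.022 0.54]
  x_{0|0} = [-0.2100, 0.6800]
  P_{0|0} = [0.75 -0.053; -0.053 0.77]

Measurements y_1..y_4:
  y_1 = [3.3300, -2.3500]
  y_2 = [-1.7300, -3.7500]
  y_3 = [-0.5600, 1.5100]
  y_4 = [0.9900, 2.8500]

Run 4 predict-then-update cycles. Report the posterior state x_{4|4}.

step 1: x^-=[-0.1089, 0.6005]  P^-=[0.7206 0.0092; 0.0092 0.7873]  S=[1.1927 0.0310; 0.0310 1.3644]  K=[0.6093 -0.1339; 0.1381 0.5723]  nu=[3.3068, -2.9766]  x^+=[2.3044, -0.6464]  P^+=[0.2584 0.0031; 0.0031 0.3128]
step 2: x^-=[1.8084, -0.5919]  P^-=[0.4025 0.0169; 0.0169 0.4322]  S=[0.8609 0.0365; 0.0365 0.9873]  K=[0.4761 -0.0983; 0.1119 0.4295]  nu=[-3.4082, -2.7241]  x^+=[0.4537, -2.1433]  P^+=[0.2013 0.0057; 0.0057 0.2358]
step 3: x^-=[0.1746, -1.8907]  P^-=[0.3648 0.0131; 0.0131 0.3725]  S=[0.8186 0.0288; 0.0288 0.9272]  K=[0.4525 -0.0944; 0.1022 0.3952]  nu=[-0.3187, 3.4426]  x^+=[-0.2944, -0.5628]  P^+=[0.1914 0.0049; 0.0049 0.2168]
step 4: x^-=[-0.2891, -0.4923]  P^-=[0.3581 0.0111; 0.0111 0.3578]  S=[0.8103 0.0253; 0.0253 0.9131]  K=[0.4479 -0.0943; 0.0988 0.3862]  nu=[1.3874, 3.2730]  x^+=[0.0235, 0.9089]  P^+=[0.1895 0.0044; 0.0044 0.2118]

x_post = [0.0235, 0.9089]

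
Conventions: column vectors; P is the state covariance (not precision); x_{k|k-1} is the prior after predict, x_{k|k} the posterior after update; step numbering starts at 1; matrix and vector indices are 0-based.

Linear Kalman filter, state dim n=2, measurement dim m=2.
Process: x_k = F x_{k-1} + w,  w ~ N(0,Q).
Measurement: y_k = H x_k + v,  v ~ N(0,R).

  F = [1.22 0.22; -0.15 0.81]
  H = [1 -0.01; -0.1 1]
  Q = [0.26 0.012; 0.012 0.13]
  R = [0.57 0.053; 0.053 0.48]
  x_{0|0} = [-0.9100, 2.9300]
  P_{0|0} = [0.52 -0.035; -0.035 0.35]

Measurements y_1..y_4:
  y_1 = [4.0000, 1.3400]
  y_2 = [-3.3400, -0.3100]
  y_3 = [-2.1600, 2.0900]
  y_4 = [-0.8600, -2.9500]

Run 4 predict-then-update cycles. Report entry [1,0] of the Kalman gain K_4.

K[1,0] = 0.0070

step 1: x^-=[-0.4656, 2.5098]  P^-=[1.0321 -0.0542; -0.0542 0.3798]  S=[1.6032 -0.1083; -0.1083 0.8810]  K=[0.6373 -0.1004; -0.0067 0.4365]  nu=[4.4907, -1.2164]  x^+=[2.5185, 1.9488]  P^+=[0.3582 0.0214; 0.0214 0.2113]
step 2: x^-=[3.5013, 1.2007]  P^-=[0.8148 0.0046; 0.0046 0.2715]  S=[1.3848 -0.0266; -0.0266 0.7587]  K=[0.5868 -0.0808; 0.0082 0.3575]  nu=[-6.8293, -1.1606]  x^+=[-0.4126, 0.7297]  P^+=[0.3305 0.0254; 0.0254 0.1746]
step 3: x^-=[-0.3429, 0.6530]  P^-=[0.7739 0.0069; 0.0069 0.2458]  S=[1.3438 -0.0200; -0.0200 0.7322]  K=[0.5747 -0.0806; 0.0083 0.3350]  nu=[-1.8106, 1.4027]  x^+=[-1.4965, 1.1079]  P^+=[0.3235 0.0241; 0.0241 0.1637]
step 4: x^-=[-1.5820, 1.1219]  P^-=[0.7624 0.0050; 0.0050 0.2388]  S=[1.3323 -0.0206; -0.0206 0.7254]  K=[0.5709 -0.0820; 0.0070 0.3287]  nu=[0.7332, -4.2301]  x^+=[-0.8166, -0.2633]  P^+=[0.3213 0.0230; 0.0230 0.1605]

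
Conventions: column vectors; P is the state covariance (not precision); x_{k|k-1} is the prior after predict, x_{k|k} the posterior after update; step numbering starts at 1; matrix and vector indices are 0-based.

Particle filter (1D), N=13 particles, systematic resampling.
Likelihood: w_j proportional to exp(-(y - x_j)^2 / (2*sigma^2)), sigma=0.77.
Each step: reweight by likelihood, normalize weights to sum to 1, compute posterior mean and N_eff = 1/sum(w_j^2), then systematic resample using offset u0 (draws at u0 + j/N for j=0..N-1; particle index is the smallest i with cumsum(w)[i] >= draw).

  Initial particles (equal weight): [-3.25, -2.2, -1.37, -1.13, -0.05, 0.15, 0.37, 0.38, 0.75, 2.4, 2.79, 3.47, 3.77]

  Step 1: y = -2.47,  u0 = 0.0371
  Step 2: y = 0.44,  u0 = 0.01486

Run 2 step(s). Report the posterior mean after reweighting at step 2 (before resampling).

step 1: w=[0.2808, 0.4411, 0.1691, 0.1032, 0.0034, 0.0014, 0.0005, 0.0005, 0.0001, 0.0000, 0.0000, 0.0000, 0.0000]  mean=-2.2307  Neff=3.1986  idx=[0, 0, 0, 0, 1, 1, 1, 1, 1, 2, 2, 2, 3]
step 2: w=[0.0000, 0.0000, 0.0000, 0.0000, 0.0085, 0.0085, 0.0085, 0.0085, 0.0085, 0.1921, 0.1921, 0.1921, 0.3808]  mean=-1.3142  Neff=3.9042  idx=[5, 9, 9, 10, 10, 10, 11, 11, 12, 12, 12, 12, 12]

post_mean = -1.3142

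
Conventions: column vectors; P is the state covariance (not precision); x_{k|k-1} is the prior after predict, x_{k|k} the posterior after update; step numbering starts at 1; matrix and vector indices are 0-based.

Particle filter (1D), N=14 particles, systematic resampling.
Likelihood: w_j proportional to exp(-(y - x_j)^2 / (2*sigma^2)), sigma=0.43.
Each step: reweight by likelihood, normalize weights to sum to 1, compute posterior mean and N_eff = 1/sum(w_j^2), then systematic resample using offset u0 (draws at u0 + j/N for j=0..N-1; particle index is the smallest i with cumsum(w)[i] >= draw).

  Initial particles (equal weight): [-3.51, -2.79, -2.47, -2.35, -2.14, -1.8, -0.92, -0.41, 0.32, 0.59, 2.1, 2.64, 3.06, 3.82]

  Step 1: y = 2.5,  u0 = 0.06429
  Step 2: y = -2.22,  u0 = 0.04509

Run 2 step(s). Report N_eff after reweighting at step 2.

step 1: w=[0.0000, 0.0000, 0.0000, 0.0000, 0.0000, 0.0000, 0.0000, 0.0000, 0.0000, 0.0000, 0.3189, 0.4662, 0.2105, 0.0044]  mean=2.5614  Neff=2.7523  idx=[10, 10, 10, 10, 11, 11, 11, 11, 11, 11, 11, 12, 12, 12]
step 2: w=[0.2500, 0.2500, 0.2500, 0.2500, 0.0000, 0.0000, 0.0000, 0.0000, 0.0000, 0.0000, 0.0000, 0.0000, 0.0000, 0.0000]  mean=2.1000  Neff=4.0000  idx=[0, 0, 0, 1, 1, 1, 1, 2, 2, 2, 3, 3, 3, 3]

N_eff = 4.0000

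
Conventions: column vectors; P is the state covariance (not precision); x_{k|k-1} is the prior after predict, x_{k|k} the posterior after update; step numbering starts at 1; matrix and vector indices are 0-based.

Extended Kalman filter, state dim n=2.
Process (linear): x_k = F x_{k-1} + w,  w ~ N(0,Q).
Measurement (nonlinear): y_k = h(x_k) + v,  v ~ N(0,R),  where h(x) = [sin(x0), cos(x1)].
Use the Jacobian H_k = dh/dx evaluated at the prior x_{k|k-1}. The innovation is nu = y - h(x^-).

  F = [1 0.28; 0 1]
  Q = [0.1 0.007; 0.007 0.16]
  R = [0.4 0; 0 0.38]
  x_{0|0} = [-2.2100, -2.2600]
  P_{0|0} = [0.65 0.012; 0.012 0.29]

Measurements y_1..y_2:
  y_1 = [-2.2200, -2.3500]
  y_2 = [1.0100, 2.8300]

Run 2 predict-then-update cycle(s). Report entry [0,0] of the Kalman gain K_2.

K[0,0] = -0.4958

step 1: x^-=[-2.8428, -2.2600]  P^-=[0.7795 0.1002; 0.1002 0.4500]  H_jac=[-0.9557 0.0000; 0.0000 0.7718]  S=[1.1119 -0.0739; -0.0739 0.6480]  K=[-0.6671 0.0433; -0.0509 0.5301]  nu=[-1.9256, -1.7141]  x^+=[-1.6324, -3.0707]  P^+=[0.2792 0.0213; 0.0213 0.2610]
step 2: x^-=[-2.4922, -3.0707]  P^-=[0.4116 0.1014; 0.1014 0.4210]  H_jac=[-0.7965 0.0000; 0.0000 0.0709]  S=[0.6611 -0.0057; -0.0057 0.3821]  K=[-0.4958 0.0114; -0.1215 0.0763]  nu=[1.6147, 3.8275]  x^+=[-3.2492, -2.9750]  P^+=[0.2490 0.0610; 0.0610 0.4089]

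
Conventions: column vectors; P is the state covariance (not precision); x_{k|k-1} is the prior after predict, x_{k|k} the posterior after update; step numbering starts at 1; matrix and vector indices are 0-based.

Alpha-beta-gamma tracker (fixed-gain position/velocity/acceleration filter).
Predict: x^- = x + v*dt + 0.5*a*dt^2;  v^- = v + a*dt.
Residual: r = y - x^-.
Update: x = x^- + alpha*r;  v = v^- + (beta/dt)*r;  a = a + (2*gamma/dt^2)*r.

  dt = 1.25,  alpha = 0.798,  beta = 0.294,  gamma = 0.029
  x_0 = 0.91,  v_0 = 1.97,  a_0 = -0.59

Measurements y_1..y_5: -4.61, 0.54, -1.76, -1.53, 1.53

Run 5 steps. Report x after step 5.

x_post = 0.3021

step 1: x_pred=2.9116  r=-7.5216  x^+=-3.0906  v^+=-0.5366  a^+=-0.8692
step 2: x_pred=-4.4404  r=4.9804  x^+=-0.4660  v^+=-0.4517  a^+=-0.6843
step 3: x_pred=-1.5653  r=-0.1947  x^+=-1.7207  v^+=-1.3529  a^+=-0.6916
step 4: x_pred=-3.9520  r=2.4220  x^+=-2.0193  v^+=-1.6477  a^+=-0.6016
step 5: x_pred=-4.5489  r=6.0789  x^+=0.3021  v^+=-0.9700  a^+=-0.3760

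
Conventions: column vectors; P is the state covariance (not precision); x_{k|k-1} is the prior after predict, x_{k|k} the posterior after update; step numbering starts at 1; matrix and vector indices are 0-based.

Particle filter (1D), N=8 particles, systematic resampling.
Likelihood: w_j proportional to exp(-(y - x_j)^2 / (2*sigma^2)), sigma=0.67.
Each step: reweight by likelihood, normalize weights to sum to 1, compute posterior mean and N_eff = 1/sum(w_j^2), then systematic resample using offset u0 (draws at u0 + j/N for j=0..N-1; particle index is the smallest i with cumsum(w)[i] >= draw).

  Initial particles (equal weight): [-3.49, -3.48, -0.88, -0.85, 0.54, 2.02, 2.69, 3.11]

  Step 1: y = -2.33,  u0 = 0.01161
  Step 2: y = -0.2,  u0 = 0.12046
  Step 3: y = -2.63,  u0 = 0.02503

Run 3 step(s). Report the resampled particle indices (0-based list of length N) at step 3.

step 1: w=[0.3512, 0.3604, 0.1512, 0.1371, 0.0002, 0.0000, 0.0000, 0.0000]  mean=-2.7293  Neff=3.3913  idx=[0, 0, 0, 1, 1, 1, 2, 3]
step 2: w=[0.0000, 0.0000, 0.0000, 0.0000, 0.0000, 0.0000, 0.4889, 0.5111]  mean=-0.8647  Neff=1.9991  idx=[6, 6, 6, 7, 7, 7, 7, 7]
step 3: w=[0.1343, 0.1343, 0.1343, 0.1194, 0.1194, 0.1194, 0.1194, 0.1194]  mean=-0.8621  Neff=7.9733  idx=[0, 1, 2, 2, 4, 5, 6, 7]

resampled_idx = [0, 1, 2, 2, 4, 5, 6, 7]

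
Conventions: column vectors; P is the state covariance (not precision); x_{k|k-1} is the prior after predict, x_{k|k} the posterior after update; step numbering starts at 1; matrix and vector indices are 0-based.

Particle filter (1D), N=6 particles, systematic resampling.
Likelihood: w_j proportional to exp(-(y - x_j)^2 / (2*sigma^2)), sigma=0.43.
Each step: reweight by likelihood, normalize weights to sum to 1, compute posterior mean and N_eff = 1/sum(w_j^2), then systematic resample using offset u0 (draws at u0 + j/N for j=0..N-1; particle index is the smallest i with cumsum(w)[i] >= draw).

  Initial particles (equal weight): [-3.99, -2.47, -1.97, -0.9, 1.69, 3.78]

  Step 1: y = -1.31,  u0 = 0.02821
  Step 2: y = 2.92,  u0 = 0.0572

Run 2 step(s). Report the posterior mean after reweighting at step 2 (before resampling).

post_mean = -0.9000

step 1: w=[0.0000, 0.0271, 0.3178, 0.6551, 0.0000, 0.0000]  mean=-1.2826  Neff=1.8837  idx=[2, 2, 3, 3, 3, 3]
step 2: w=[0.0000, 0.0000, 0.2500, 0.2500, 0.2500, 0.2500]  mean=-0.9000  Neff=4.0000  idx=[2, 2, 3, 4, 4, 5]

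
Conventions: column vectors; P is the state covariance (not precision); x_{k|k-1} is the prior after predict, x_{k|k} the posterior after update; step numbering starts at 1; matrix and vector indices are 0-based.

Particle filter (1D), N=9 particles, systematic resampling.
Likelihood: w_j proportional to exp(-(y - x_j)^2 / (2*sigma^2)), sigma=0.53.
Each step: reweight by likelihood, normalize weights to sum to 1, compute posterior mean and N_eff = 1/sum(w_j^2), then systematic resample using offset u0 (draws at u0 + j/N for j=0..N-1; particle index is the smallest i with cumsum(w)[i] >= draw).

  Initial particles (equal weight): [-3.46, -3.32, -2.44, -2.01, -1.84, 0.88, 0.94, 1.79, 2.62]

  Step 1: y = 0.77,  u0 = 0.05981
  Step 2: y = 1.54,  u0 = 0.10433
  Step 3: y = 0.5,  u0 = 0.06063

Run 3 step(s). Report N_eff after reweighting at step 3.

N_eff = 7.2597

step 1: w=[0.0000, 0.0000, 0.0000, 0.0000, 0.0000, 0.4688, 0.4550, 0.0752, 0.0011]  mean=0.9776  Neff=2.3127  idx=[5, 5, 5, 5, 6, 6, 6, 6, 7]
step 2: w=[0.0951, 0.0951, 0.0951, 0.0951, 0.1088, 0.1088, 0.1088, 0.1088, 0.1847]  mean=1.0742  Neff=8.5051  idx=[1, 2, 3, 4, 5, 6, 7, 8, 8]
step 3: w=[0.1471, 0.1471, 0.1471, 0.1348, 0.1348, 0.1348, 0.1348, 0.0098, 0.0098]  mean=0.9302  Neff=7.2597  idx=[0, 1, 1, 2, 3, 4, 5, 5, 6]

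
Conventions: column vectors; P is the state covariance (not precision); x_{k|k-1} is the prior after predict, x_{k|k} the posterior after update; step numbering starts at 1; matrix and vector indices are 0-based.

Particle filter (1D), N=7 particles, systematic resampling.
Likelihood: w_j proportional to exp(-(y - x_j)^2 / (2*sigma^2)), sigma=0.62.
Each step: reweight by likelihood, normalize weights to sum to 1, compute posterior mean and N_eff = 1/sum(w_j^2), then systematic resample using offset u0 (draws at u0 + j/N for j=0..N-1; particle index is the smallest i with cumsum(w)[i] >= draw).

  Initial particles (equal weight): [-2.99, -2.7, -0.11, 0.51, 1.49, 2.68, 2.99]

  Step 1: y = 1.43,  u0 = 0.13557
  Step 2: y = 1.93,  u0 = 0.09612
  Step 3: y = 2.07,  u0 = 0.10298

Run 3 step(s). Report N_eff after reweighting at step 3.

N_eff = 6.7748

step 1: w=[0.0000, 0.0000, 0.0296, 0.2150, 0.6435, 0.0847, 0.0273]  mean=1.3737  Neff=2.1320  idx=[3, 4, 4, 4, 4, 4, 6]
step 2: w=[0.0173, 0.1855, 0.1855, 0.1855, 0.1855, 0.1855, 0.0553]  mean=1.5560  Neff=5.7026  idx=[1, 2, 2, 3, 4, 5, 6]
step 3: w=[0.1535, 0.1535, 0.1535, 0.1535, 0.1535, 0.1535, 0.0791]  mean=1.6086  Neff=6.7748  idx=[0, 1, 2, 3, 4, 5, 6]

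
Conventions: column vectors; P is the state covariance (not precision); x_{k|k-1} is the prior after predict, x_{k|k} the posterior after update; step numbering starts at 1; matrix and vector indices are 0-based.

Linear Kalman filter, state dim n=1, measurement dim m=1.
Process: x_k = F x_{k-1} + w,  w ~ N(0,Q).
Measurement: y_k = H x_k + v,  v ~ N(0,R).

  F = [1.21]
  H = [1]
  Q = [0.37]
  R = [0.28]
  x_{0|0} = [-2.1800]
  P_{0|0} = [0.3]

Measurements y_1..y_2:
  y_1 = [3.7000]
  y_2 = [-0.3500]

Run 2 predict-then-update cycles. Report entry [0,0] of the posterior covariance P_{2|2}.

step 1: x^-=[-2.6378]  P^-=[0.8092]  S=[1.0892]  K=[0.7429]  nu=[6.3378]  x^+=[2.0708]  P^+=[0.2080]
step 2: x^-=[2.5057]  P^-=[0.6746]  S=[0.9546]  K=[0.7067]  nu=[-2.8557]  x^+=[0.4876]  P^+=[0.1979]

P_post[0,0] = 0.1979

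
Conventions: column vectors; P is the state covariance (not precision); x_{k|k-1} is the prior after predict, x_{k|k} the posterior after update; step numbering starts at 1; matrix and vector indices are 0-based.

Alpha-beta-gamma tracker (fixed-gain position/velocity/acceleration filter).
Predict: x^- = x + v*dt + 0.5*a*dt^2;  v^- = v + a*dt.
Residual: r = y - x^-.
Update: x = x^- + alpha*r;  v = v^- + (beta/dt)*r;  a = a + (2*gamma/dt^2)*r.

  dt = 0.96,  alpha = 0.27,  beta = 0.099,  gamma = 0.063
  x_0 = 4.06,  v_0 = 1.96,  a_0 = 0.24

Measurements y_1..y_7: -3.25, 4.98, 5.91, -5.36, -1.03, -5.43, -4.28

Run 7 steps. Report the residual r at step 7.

resid = 7.9443

step 1: x_pred=6.0522  r=-9.3022  x^+=3.5406  v^+=1.2311  a^+=-1.0318
step 2: x_pred=4.2470  r=0.7330  x^+=4.4449  v^+=0.3162  a^+=-0.9316
step 3: x_pred=4.3192  r=1.5908  x^+=4.7487  v^+=-0.4141  a^+=-0.7141
step 4: x_pred=4.0222  r=-9.3822  x^+=1.4890  v^+=-2.0671  a^+=-1.9968
step 5: x_pred=-1.4156  r=0.3856  x^+=-1.3115  v^+=-3.9443  a^+=-1.9441
step 6: x_pred=-5.9938  r=0.5638  x^+=-5.8416  v^+=-5.7525  a^+=-1.8670
step 7: x_pred=-12.2243  r=7.9443  x^+=-10.0793  v^+=-6.7255  a^+=-0.7809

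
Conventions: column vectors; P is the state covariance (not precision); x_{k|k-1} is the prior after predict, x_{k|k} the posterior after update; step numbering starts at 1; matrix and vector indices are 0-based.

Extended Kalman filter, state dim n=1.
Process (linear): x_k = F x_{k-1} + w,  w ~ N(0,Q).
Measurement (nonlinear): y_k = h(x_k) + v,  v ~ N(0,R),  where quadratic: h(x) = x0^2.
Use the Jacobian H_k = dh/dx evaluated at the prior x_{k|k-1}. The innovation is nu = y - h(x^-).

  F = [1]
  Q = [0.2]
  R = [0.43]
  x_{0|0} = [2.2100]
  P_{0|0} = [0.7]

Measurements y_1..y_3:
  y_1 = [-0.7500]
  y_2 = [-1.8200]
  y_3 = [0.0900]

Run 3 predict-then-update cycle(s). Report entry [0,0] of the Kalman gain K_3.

step 1: x^-=[2.2100]  P^-=[0.9000]  H_jac=[4.4200]  S=[18.0128]  K=[0.2208]  nu=[-5.6341]  x^+=[0.9657]  P^+=[0.0215]
step 2: x^-=[0.9657]  P^-=[0.2215]  H_jac=[1.9315]  S=[1.2563]  K=[0.3405]  nu=[-2.7527]  x^+=[0.0284]  P^+=[0.0758]
step 3: x^-=[0.0284]  P^-=[0.2758]  H_jac=[0.0568]  S=[0.4309]  K=[0.0364]  nu=[0.0892]  x^+=[0.0316]  P^+=[0.2752]

K[0,0] = 0.0364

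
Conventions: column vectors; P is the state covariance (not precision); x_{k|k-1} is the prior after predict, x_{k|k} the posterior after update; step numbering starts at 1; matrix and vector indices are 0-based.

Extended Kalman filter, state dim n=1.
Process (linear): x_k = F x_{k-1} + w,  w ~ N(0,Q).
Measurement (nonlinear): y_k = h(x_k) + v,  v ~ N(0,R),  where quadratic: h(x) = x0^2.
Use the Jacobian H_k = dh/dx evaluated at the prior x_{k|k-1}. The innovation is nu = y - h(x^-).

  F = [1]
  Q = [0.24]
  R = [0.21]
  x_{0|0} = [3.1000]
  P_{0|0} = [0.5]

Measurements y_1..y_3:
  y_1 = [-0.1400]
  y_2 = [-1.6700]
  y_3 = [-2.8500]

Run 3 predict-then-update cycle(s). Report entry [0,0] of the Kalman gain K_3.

K[0,0] = 0.5339

step 1: x^-=[3.1000]  P^-=[0.7400]  H_jac=[6.2000]  S=[28.6556]  K=[0.1601]  nu=[-9.7500]  x^+=[1.5389]  P^+=[0.0054]
step 2: x^-=[1.5389]  P^-=[0.2454]  H_jac=[3.0779]  S=[2.5350]  K=[0.2980]  nu=[-4.0383]  x^+=[0.3356]  P^+=[0.0203]
step 3: x^-=[0.3356]  P^-=[0.2603]  H_jac=[0.6712]  S=[0.3273]  K=[0.5339]  nu=[-2.9626]  x^+=[-1.2461]  P^+=[0.1670]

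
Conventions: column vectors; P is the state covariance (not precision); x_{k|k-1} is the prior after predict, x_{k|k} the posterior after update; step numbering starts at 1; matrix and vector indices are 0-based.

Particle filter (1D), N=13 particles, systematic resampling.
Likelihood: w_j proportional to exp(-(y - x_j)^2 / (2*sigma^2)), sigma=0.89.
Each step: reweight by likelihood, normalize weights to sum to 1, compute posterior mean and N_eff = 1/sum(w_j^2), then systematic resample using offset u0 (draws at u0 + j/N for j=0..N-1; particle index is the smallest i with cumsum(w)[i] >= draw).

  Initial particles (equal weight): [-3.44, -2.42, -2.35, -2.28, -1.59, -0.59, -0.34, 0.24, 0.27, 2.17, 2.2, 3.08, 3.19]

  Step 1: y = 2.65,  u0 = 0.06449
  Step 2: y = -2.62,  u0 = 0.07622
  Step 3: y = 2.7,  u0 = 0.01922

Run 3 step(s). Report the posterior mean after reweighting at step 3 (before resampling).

post_mean = 2.2568

step 1: w=[0.0000, 0.0000, 0.0000, 0.0000, 0.0000, 0.0004, 0.0010, 0.0073, 0.0079, 0.2453, 0.2497, 0.2524, 0.2360]  mean=2.6153  Neff=4.1314  idx=[9, 9, 9, 10, 10, 10, 11, 11, 11, 11, 12, 12, 12]
step 2: w=[0.1814, 0.1814, 0.1814, 0.1512, 0.1512, 0.1512, 0.0004, 0.0004, 0.0004, 0.0004, 0.0002, 0.0002, 0.0002]  mean=2.1858  Neff=5.9790  idx=[0, 0, 1, 1, 2, 2, 2, 3, 3, 4, 4, 5, 9]
step 3: w=[0.0758, 0.0758, 0.0758, 0.0758, 0.0758, 0.0758, 0.0758, 0.0773, 0.0773, 0.0773, 0.0773, 0.0773, 0.0826]  mean=2.2568  Neff=12.9929  idx=[0, 1, 2, 3, 4, 5, 6, 7, 8, 9, 10, 11, 12]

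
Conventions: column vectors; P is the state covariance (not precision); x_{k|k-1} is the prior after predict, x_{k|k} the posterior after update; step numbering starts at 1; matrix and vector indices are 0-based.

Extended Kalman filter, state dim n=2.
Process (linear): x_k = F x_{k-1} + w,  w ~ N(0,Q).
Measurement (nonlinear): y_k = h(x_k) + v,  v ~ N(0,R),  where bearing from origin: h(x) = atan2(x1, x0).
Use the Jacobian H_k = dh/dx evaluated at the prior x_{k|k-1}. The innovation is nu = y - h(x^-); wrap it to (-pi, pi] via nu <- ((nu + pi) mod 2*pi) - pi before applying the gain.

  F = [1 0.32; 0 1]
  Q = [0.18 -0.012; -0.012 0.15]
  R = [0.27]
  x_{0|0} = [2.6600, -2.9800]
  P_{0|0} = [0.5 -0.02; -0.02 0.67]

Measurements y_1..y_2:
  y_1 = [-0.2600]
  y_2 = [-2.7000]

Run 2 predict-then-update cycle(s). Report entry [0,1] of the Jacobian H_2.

step 1: x^-=[1.7064, -2.9800]  P^-=[0.7358 0.1824; 0.1824 0.8200]  H_jac=[0.2527 0.1447]  S=[0.3475]  K=[0.6110; 0.4741]  nu=[0.7908]  x^+=[2.1896, -2.6051]  P^+=[0.6061 0.0817; 0.0817 0.7419]
step 2: x^-=[1.3560, -2.6051]  P^-=[0.9143 0.3071; 0.3071 0.8919]  H_jac=[0.3020 0.1572]  S=[0.4046]  K=[0.8019; 0.5758]  nu=[-1.6091]  x^+=[0.0657, -3.5316]  P^+=[0.6542 0.1203; 0.1203 0.7577]

H_jac[0,1] = 0.1572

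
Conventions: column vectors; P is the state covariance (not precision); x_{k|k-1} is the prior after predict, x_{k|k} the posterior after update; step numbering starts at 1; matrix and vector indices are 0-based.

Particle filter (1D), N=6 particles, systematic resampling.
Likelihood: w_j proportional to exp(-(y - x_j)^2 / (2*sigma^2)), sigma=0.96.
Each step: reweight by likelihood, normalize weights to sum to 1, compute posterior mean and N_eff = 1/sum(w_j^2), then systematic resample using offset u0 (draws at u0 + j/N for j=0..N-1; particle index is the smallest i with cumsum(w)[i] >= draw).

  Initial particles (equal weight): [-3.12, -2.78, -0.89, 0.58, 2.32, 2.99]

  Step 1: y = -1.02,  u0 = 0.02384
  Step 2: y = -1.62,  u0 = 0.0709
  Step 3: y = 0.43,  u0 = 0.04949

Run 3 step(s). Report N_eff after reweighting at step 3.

step 1: w=[0.0601, 0.1225, 0.6517, 0.1640, 0.0015, 0.0001]  mean=-1.0091  Neff=2.1265  idx=[0, 2, 2, 2, 2, 3]
step 2: w=[0.0877, 0.2227, 0.2227, 0.2227, 0.2227, 0.0215]  mean=-1.0540  Neff=4.8421  idx=[0, 1, 2, 3, 3, 4]
step 3: w=[0.0006, 0.1999, 0.1999, 0.1999, 0.1999, 0.1999]  mean=-0.8912  Neff=5.0055  idx=[1, 2, 2, 3, 4, 5]

N_eff = 5.0055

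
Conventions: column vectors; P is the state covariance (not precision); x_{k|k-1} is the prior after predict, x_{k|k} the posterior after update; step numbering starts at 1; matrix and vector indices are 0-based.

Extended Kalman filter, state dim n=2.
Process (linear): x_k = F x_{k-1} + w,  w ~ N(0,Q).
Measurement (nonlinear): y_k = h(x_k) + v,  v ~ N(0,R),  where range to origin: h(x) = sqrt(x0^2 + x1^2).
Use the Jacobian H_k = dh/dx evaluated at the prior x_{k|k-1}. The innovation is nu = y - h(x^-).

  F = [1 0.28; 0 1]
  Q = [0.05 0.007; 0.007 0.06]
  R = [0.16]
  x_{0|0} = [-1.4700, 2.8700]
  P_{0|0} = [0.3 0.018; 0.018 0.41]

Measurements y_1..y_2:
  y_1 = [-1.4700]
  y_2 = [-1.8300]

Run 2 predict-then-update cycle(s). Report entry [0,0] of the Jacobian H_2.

step 1: x^-=[-0.6664, 2.8700]  P^-=[0.3922 0.1398; 0.1398 0.4700]  H_jac=[-0.2262 0.9741]  S=[0.5644]  K=[0.0841; 0.7551]  nu=[-4.4164]  x^+=[-1.0378, -0.4648]  P^+=[0.3882 0.1040; 0.1040 0.1482]
step 2: x^-=[-1.1679, -0.4648]  P^-=[0.5081 0.1524; 0.1524 0.2082]  H_jac=[-0.9291 -0.3698]  S=[0.7318]  K=[-0.7221; -0.2987]  nu=[-3.0871]  x^+=[1.0611, 0.4574]  P^+=[0.1265 -0.0054; -0.0054 0.1429]

H_jac[0,0] = -0.9291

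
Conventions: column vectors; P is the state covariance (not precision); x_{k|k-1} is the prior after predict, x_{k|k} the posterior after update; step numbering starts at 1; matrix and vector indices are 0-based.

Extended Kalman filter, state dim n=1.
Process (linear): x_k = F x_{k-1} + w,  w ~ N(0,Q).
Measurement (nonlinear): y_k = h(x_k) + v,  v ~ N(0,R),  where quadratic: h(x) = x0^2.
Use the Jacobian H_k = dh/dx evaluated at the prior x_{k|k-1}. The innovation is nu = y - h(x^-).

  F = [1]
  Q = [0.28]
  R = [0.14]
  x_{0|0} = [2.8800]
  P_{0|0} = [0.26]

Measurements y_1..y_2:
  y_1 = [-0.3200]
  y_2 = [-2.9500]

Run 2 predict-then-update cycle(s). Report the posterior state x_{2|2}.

step 1: x^-=[2.8800]  P^-=[0.5400]  H_jac=[5.7600]  S=[18.0559]  K=[0.1723]  nu=[-8.6144]  x^+=[1.3960]  P^+=[0.0042]
step 2: x^-=[1.3960]  P^-=[0.2842]  H_jac=[2.7921]  S=[2.3554]  K=[0.3369]  nu=[-4.8989]  x^+=[-0.2543]  P^+=[0.0169]

x_post = [-0.2543]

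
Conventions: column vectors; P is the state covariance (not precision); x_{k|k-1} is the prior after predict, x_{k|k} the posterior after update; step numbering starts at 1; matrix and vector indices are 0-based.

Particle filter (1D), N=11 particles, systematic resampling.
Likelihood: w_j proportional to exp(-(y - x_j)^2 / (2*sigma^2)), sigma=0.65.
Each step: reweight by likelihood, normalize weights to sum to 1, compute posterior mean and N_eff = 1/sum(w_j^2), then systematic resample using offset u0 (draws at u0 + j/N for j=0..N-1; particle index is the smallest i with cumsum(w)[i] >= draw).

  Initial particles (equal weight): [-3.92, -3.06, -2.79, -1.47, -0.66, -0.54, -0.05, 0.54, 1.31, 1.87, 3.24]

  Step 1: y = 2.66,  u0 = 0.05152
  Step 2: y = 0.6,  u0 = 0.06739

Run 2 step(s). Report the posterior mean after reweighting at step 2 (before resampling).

step 1: w=[0.0000, 0.0000, 0.0000, 0.0000, 0.0000, 0.0000, 0.0001, 0.0039, 0.0911, 0.3762, 0.5287]  mean=2.5380  Neff=2.3289  idx=[8, 9, 9, 9, 9, 10, 10, 10, 10, 10, 10]
step 2: w=[0.4808, 0.1295, 0.1295, 0.1295, 0.1295, 0.0002, 0.0002, 0.0002, 0.0002, 0.0002, 0.0002]  mean=1.6026  Neff=3.3532  idx=[0, 0, 0, 0, 0, 1, 2, 2, 3, 4, 4]

post_mean = 1.6026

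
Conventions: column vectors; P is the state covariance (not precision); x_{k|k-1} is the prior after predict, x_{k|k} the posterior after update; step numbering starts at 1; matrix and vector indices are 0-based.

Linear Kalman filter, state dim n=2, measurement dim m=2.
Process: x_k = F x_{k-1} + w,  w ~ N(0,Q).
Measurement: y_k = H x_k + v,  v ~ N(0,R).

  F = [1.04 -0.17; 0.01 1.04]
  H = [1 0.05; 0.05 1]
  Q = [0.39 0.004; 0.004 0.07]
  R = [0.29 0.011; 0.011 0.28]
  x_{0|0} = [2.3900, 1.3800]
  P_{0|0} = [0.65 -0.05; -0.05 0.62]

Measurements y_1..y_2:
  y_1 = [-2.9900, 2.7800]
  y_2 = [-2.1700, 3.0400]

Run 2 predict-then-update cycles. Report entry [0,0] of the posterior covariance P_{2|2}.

step 1: x^-=[2.2510, 1.4591]  P^-=[1.1286 -0.1529; -0.1529 0.7396]  S=[1.4052 -0.0488; -0.0488 1.0072]  K=[0.7958 -0.0572; -0.0573 0.7240]  nu=[-5.3140, 1.2083]  x^+=[-2.0467, 2.6385]  P^+=[0.2311 -0.0188; -0.0188 0.2030]
step 2: x^-=[-2.5771, 2.7235]  P^-=[0.6525 -0.0498; -0.0498 0.2892]  S=[0.9382 0.0082; 0.0082 0.5659]  K=[0.6931 -0.0403; -0.0421 0.5073]  nu=[0.2709, 0.4453]  x^+=[-2.4073, 2.9381]  P^+=[0.2013 -0.0137; -0.0137 0.1423]

P_post[0,0] = 0.2013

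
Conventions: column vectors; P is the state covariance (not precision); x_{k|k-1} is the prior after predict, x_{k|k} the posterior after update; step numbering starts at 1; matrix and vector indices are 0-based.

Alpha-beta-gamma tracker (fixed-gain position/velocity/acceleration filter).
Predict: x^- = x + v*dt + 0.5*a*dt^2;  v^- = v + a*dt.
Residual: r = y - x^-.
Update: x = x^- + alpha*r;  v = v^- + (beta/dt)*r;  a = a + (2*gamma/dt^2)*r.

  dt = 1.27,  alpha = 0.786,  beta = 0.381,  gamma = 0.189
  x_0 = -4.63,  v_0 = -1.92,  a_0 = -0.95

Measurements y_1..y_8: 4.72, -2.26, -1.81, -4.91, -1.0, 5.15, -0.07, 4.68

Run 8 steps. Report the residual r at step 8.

step 1: x_pred=-7.8345  r=12.5545  x^+=2.0333  v^+=0.6399  a^+=1.9923
step 2: x_pred=4.4526  r=-6.7126  x^+=-0.8235  v^+=1.1563  a^+=0.4191
step 3: x_pred=0.9830  r=-2.7930  x^+=-1.2123  v^+=0.8507  a^+=-0.2354
step 4: x_pred=-0.3219  r=-4.5881  x^+=-3.9281  v^+=-0.8248  a^+=-1.3107
step 5: x_pred=-6.0327  r=5.0327  x^+=-2.0770  v^+=-0.9796  a^+=-0.1313
step 6: x_pred=-3.4270  r=8.5770  x^+=3.3145  v^+=1.4268  a^+=1.8788
step 7: x_pred=6.6417  r=-6.7117  x^+=1.3663  v^+=1.7994  a^+=0.3059
step 8: x_pred=3.8982  r=0.7818  x^+=4.5127  v^+=2.4224  a^+=0.4891

resid = 0.7818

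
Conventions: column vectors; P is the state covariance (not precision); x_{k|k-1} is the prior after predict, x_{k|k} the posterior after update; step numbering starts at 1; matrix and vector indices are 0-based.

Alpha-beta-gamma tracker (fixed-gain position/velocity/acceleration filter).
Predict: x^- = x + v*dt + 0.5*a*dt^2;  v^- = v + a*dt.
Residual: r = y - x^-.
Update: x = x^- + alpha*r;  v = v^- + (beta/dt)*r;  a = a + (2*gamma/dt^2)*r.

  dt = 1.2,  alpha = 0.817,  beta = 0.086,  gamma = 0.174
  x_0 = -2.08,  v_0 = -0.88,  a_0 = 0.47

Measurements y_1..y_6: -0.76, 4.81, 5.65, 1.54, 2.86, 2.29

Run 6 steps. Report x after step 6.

step 1: x_pred=-2.7976  r=2.0376  x^+=-1.1329  v^+=-0.1700  a^+=0.9624
step 2: x_pred=-0.6439  r=5.4539  x^+=3.8119  v^+=1.3758  a^+=2.2804
step 3: x_pred=7.1048  r=-1.4548  x^+=5.9162  v^+=4.0081  a^+=1.9289
step 4: x_pred=12.1147  r=-10.5747  x^+=3.4752  v^+=5.5649  a^+=-0.6267
step 5: x_pred=9.7018  r=-6.8418  x^+=4.1120  v^+=4.3225  a^+=-2.2801
step 6: x_pred=7.6574  r=-5.3674  x^+=3.2722  v^+=1.2017  a^+=-3.5772

x_post = 3.2722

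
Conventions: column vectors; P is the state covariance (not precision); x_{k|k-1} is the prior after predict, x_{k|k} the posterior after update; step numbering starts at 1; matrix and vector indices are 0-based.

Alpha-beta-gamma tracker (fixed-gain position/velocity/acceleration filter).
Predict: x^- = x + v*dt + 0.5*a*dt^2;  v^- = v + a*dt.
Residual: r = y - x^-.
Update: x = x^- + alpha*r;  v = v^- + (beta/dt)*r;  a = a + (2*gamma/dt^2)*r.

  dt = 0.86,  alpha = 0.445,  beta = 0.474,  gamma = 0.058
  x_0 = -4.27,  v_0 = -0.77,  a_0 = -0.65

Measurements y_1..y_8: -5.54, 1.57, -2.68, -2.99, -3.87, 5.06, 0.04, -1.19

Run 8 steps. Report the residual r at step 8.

step 1: x_pred=-5.1726  r=-0.3674  x^+=-5.3361  v^+=-1.5315  a^+=-0.7076
step 2: x_pred=-6.9149  r=8.4849  x^+=-3.1391  v^+=2.5365  a^+=0.6232
step 3: x_pred=-0.7273  r=-1.9527  x^+=-1.5962  v^+=1.9961  a^+=0.3169
step 4: x_pred=0.2376  r=-3.2276  x^+=-1.1987  v^+=0.4897  a^+=-0.1893
step 5: x_pred=-0.8476  r=-3.0224  x^+=-2.1925  v^+=-1.3390  a^+=-0.6634
step 6: x_pred=-3.5894  r=8.6494  x^+=0.2596  v^+=2.8577  a^+=0.6932
step 7: x_pred=2.9736  r=-2.9336  x^+=1.6681  v^+=1.8370  a^+=0.2331
step 8: x_pred=3.3342  r=-4.5242  x^+=1.3209  v^+=-0.4561  a^+=-0.4765

resid = -4.5242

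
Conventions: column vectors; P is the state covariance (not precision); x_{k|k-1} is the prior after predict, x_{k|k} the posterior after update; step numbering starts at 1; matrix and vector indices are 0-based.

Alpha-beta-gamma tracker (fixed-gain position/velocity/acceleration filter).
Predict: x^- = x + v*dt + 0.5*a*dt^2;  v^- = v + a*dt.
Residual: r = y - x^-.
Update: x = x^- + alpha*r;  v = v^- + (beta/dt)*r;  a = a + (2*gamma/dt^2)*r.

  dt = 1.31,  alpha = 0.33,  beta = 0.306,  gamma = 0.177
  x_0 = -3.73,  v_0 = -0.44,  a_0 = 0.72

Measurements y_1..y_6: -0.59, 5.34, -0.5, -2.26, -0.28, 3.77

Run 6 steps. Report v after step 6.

step 1: x_pred=-3.6886  r=3.0986  x^+=-2.6661  v^+=1.2270  a^+=1.3592
step 2: x_pred=0.1075  r=5.2325  x^+=1.8343  v^+=4.2298  a^+=2.4385
step 3: x_pred=9.4676  r=-9.9676  x^+=6.1783  v^+=5.0959  a^+=0.3824
step 4: x_pred=13.1821  r=-15.4421  x^+=8.0862  v^+=1.9898  a^+=-2.8030
step 5: x_pred=8.2877  r=-8.5677  x^+=5.4604  v^+=-3.6835  a^+=-4.5704
step 6: x_pred=-3.2866  r=7.0566  x^+=-0.9579  v^+=-8.0224  a^+=-3.1147

v_post = -8.0224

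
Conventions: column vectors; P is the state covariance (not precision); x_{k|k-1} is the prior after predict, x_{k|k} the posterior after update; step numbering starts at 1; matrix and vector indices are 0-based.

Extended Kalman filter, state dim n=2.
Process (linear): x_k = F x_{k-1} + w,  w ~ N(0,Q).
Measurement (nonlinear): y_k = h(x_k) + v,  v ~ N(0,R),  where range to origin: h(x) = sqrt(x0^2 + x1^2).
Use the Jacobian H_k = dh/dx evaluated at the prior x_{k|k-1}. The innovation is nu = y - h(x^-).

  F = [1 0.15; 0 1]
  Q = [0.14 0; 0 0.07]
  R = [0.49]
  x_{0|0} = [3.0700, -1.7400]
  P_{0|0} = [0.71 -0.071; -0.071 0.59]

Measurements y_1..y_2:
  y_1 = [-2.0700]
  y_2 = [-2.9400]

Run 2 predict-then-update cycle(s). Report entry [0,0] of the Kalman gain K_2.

step 1: x^-=[2.8090, -1.7400]  P^-=[0.8420 0.0175; 0.0175 0.6600]  H_jac=[0.8501 -0.5266]  S=[1.2658]  K=[0.5582; -0.2628]  nu=[-5.3743]  x^+=[-0.1908, -0.3276]  P^+=[0.4476 0.2032; 0.2032 0.5726]
step 2: x^-=[-0.2399, -0.3276]  P^-=[0.6614 0.2891; 0.2891 0.6426]  H_jac=[-0.5908 -0.8068]  S=[1.4147]  K=[-0.4411; -0.4872]  nu=[-3.3461]  x^+=[1.2360, 1.3025]  P^+=[0.3862 -0.0149; -0.0149 0.3068]

K[0,0] = -0.4411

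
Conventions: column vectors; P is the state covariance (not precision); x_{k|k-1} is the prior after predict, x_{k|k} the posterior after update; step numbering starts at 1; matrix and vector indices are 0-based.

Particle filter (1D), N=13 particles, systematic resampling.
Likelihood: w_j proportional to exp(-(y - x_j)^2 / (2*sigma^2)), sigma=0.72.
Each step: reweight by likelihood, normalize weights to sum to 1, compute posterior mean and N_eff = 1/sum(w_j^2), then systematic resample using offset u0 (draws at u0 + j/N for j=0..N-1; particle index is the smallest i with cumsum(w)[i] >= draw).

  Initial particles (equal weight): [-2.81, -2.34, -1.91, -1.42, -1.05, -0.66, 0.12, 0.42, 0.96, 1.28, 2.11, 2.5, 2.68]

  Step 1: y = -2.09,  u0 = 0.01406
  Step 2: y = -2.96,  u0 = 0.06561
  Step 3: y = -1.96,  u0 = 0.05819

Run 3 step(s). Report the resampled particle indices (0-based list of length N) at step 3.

resampled_idx = [1, 2, 4, 5, 5, 6, 7, 8, 9, 10, 11, 11, 12]

step 1: w=[0.1653, 0.2566, 0.2642, 0.1768, 0.0960, 0.0379, 0.0025, 0.0006, 0.0000, 0.0000, 0.0000, 0.0000, 0.0000]  mean=-1.9460  Neff=4.8803  idx=[0, 0, 1, 1, 1, 1, 2, 2, 2, 3, 3, 3, 4]
step 2: w=[0.1607, 0.1607, 0.1134, 0.1134, 0.1134, 0.1134, 0.0567, 0.0567, 0.0567, 0.0167, 0.0167, 0.0167, 0.0049]  mean=-2.3656  Neff=8.8036  idx=[0, 0, 1, 1, 2, 3, 3, 4, 5, 5, 7, 8, 11]
step 3: w=[0.0500, 0.0500, 0.0500, 0.0500, 0.0873, 0.0873, 0.0873, 0.0873, 0.0873, 0.0873, 0.1001, 0.1001, 0.0758]  mean=-2.2782  Neff=12.2624  idx=[1, 2, 4, 5, 5, 6, 7, 8, 9, 10, 11, 11, 12]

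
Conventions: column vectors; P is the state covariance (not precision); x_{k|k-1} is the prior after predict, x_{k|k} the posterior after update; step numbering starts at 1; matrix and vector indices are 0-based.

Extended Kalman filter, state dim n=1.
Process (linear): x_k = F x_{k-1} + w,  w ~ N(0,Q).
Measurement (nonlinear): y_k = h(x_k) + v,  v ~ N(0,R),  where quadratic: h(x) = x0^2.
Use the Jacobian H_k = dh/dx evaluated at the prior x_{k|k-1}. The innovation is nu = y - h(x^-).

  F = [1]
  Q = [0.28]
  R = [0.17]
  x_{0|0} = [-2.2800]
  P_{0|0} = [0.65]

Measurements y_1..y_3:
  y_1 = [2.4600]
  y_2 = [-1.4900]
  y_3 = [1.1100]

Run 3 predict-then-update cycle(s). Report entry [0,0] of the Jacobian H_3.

step 1: x^-=[-2.2800]  P^-=[0.9300]  H_jac=[-4.5600]  S=[19.5080]  K=[-0.2174]  nu=[-2.7384]  x^+=[-1.6847]  P^+=[0.0081]
step 2: x^-=[-1.6847]  P^-=[0.2881]  H_jac=[-3.3694]  S=[3.4408]  K=[-0.2821]  nu=[-4.3282]  x^+=[-0.4636]  P^+=[0.0142]
step 3: x^-=[-0.4636]  P^-=[0.2942]  H_jac=[-0.9272]  S=[0.4230]  K=[-0.6450]  nu=[0.8951]  x^+=[-1.0409]  P^+=[0.1183]

H_jac[0,0] = -0.9272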